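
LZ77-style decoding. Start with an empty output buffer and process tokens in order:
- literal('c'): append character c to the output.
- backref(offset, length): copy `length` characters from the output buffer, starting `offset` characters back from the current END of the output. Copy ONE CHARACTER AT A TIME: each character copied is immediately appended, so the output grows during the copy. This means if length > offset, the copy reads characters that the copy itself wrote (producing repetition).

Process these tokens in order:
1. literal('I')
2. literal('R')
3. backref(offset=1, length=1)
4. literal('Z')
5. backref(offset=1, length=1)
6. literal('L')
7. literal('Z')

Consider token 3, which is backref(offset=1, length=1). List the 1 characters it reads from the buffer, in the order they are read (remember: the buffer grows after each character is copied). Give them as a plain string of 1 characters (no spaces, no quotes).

Answer: R

Derivation:
Token 1: literal('I'). Output: "I"
Token 2: literal('R'). Output: "IR"
Token 3: backref(off=1, len=1). Buffer before: "IR" (len 2)
  byte 1: read out[1]='R', append. Buffer now: "IRR"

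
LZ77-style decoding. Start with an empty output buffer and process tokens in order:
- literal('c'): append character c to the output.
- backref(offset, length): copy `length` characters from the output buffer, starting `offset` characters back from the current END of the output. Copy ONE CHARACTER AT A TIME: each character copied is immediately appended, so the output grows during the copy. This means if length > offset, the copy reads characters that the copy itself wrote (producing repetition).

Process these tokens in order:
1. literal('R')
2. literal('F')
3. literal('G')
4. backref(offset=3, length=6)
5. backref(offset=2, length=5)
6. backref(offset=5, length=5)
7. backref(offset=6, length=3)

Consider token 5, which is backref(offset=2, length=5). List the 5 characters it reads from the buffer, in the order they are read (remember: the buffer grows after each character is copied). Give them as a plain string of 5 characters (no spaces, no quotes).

Answer: FGFGF

Derivation:
Token 1: literal('R'). Output: "R"
Token 2: literal('F'). Output: "RF"
Token 3: literal('G'). Output: "RFG"
Token 4: backref(off=3, len=6) (overlapping!). Copied 'RFGRFG' from pos 0. Output: "RFGRFGRFG"
Token 5: backref(off=2, len=5). Buffer before: "RFGRFGRFG" (len 9)
  byte 1: read out[7]='F', append. Buffer now: "RFGRFGRFGF"
  byte 2: read out[8]='G', append. Buffer now: "RFGRFGRFGFG"
  byte 3: read out[9]='F', append. Buffer now: "RFGRFGRFGFGF"
  byte 4: read out[10]='G', append. Buffer now: "RFGRFGRFGFGFG"
  byte 5: read out[11]='F', append. Buffer now: "RFGRFGRFGFGFGF"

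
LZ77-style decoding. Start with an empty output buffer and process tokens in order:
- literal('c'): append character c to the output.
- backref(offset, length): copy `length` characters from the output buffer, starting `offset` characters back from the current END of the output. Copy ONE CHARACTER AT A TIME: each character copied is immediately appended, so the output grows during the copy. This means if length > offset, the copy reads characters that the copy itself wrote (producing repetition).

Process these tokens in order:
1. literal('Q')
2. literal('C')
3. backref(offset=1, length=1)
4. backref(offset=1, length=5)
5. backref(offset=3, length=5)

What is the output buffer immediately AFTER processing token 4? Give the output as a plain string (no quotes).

Token 1: literal('Q'). Output: "Q"
Token 2: literal('C'). Output: "QC"
Token 3: backref(off=1, len=1). Copied 'C' from pos 1. Output: "QCC"
Token 4: backref(off=1, len=5) (overlapping!). Copied 'CCCCC' from pos 2. Output: "QCCCCCCC"

Answer: QCCCCCCC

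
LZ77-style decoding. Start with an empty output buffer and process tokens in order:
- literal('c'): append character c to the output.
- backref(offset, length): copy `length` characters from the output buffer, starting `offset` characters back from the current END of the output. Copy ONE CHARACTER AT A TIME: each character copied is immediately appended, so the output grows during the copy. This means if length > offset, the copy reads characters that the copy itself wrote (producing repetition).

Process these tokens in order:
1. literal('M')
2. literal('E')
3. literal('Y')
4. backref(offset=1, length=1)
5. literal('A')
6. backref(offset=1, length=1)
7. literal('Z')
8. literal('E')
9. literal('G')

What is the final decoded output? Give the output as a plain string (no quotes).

Token 1: literal('M'). Output: "M"
Token 2: literal('E'). Output: "ME"
Token 3: literal('Y'). Output: "MEY"
Token 4: backref(off=1, len=1). Copied 'Y' from pos 2. Output: "MEYY"
Token 5: literal('A'). Output: "MEYYA"
Token 6: backref(off=1, len=1). Copied 'A' from pos 4. Output: "MEYYAA"
Token 7: literal('Z'). Output: "MEYYAAZ"
Token 8: literal('E'). Output: "MEYYAAZE"
Token 9: literal('G'). Output: "MEYYAAZEG"

Answer: MEYYAAZEG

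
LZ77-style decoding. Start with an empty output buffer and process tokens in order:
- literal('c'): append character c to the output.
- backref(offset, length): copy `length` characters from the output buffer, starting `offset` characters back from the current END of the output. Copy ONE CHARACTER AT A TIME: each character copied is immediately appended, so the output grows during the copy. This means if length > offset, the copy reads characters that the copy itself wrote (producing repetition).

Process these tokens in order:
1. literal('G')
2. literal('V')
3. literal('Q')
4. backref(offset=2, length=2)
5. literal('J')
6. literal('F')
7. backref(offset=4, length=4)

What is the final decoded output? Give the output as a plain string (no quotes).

Token 1: literal('G'). Output: "G"
Token 2: literal('V'). Output: "GV"
Token 3: literal('Q'). Output: "GVQ"
Token 4: backref(off=2, len=2). Copied 'VQ' from pos 1. Output: "GVQVQ"
Token 5: literal('J'). Output: "GVQVQJ"
Token 6: literal('F'). Output: "GVQVQJF"
Token 7: backref(off=4, len=4). Copied 'VQJF' from pos 3. Output: "GVQVQJFVQJF"

Answer: GVQVQJFVQJF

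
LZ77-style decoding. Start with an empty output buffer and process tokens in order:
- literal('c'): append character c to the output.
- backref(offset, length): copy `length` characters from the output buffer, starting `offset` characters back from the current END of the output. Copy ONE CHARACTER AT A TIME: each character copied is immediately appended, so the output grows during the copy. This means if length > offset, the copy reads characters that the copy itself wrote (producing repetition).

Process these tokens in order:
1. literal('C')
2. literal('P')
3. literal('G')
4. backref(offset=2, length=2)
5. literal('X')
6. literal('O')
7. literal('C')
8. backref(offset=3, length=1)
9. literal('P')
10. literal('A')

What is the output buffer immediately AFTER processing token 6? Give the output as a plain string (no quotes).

Answer: CPGPGXO

Derivation:
Token 1: literal('C'). Output: "C"
Token 2: literal('P'). Output: "CP"
Token 3: literal('G'). Output: "CPG"
Token 4: backref(off=2, len=2). Copied 'PG' from pos 1. Output: "CPGPG"
Token 5: literal('X'). Output: "CPGPGX"
Token 6: literal('O'). Output: "CPGPGXO"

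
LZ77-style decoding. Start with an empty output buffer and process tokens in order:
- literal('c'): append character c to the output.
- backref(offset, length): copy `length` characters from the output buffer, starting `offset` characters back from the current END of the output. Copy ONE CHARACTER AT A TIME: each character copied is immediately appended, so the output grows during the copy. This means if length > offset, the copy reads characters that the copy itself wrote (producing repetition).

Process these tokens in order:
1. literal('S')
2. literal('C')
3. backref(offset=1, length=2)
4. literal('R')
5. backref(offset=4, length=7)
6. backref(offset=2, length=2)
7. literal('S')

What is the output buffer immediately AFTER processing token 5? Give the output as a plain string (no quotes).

Answer: SCCCRCCCRCCC

Derivation:
Token 1: literal('S'). Output: "S"
Token 2: literal('C'). Output: "SC"
Token 3: backref(off=1, len=2) (overlapping!). Copied 'CC' from pos 1. Output: "SCCC"
Token 4: literal('R'). Output: "SCCCR"
Token 5: backref(off=4, len=7) (overlapping!). Copied 'CCCRCCC' from pos 1. Output: "SCCCRCCCRCCC"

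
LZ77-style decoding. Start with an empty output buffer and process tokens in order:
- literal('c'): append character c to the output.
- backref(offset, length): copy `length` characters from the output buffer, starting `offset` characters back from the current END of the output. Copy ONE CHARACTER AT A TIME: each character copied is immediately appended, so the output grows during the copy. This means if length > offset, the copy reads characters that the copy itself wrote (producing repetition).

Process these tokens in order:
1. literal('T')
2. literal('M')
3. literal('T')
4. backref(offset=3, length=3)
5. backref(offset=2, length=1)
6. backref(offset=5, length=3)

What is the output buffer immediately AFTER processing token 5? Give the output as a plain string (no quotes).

Answer: TMTTMTM

Derivation:
Token 1: literal('T'). Output: "T"
Token 2: literal('M'). Output: "TM"
Token 3: literal('T'). Output: "TMT"
Token 4: backref(off=3, len=3). Copied 'TMT' from pos 0. Output: "TMTTMT"
Token 5: backref(off=2, len=1). Copied 'M' from pos 4. Output: "TMTTMTM"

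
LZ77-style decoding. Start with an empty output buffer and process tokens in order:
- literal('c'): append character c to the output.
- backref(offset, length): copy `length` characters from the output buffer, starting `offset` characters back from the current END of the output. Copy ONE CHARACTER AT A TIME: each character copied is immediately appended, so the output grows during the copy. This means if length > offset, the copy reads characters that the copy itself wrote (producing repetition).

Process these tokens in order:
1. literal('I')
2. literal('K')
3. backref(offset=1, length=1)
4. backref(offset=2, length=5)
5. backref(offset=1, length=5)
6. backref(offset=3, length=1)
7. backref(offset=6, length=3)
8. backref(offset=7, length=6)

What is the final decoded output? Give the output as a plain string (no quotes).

Answer: IKKKKKKKKKKKKKKKKKKKKKK

Derivation:
Token 1: literal('I'). Output: "I"
Token 2: literal('K'). Output: "IK"
Token 3: backref(off=1, len=1). Copied 'K' from pos 1. Output: "IKK"
Token 4: backref(off=2, len=5) (overlapping!). Copied 'KKKKK' from pos 1. Output: "IKKKKKKK"
Token 5: backref(off=1, len=5) (overlapping!). Copied 'KKKKK' from pos 7. Output: "IKKKKKKKKKKKK"
Token 6: backref(off=3, len=1). Copied 'K' from pos 10. Output: "IKKKKKKKKKKKKK"
Token 7: backref(off=6, len=3). Copied 'KKK' from pos 8. Output: "IKKKKKKKKKKKKKKKK"
Token 8: backref(off=7, len=6). Copied 'KKKKKK' from pos 10. Output: "IKKKKKKKKKKKKKKKKKKKKKK"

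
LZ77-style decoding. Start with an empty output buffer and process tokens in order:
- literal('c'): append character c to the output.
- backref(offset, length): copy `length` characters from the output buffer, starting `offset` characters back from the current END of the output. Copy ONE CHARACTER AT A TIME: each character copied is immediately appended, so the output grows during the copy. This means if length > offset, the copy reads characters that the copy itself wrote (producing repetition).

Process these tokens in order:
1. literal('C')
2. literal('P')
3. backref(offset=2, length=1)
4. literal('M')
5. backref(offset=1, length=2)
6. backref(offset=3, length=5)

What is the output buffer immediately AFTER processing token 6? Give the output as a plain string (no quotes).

Token 1: literal('C'). Output: "C"
Token 2: literal('P'). Output: "CP"
Token 3: backref(off=2, len=1). Copied 'C' from pos 0. Output: "CPC"
Token 4: literal('M'). Output: "CPCM"
Token 5: backref(off=1, len=2) (overlapping!). Copied 'MM' from pos 3. Output: "CPCMMM"
Token 6: backref(off=3, len=5) (overlapping!). Copied 'MMMMM' from pos 3. Output: "CPCMMMMMMMM"

Answer: CPCMMMMMMMM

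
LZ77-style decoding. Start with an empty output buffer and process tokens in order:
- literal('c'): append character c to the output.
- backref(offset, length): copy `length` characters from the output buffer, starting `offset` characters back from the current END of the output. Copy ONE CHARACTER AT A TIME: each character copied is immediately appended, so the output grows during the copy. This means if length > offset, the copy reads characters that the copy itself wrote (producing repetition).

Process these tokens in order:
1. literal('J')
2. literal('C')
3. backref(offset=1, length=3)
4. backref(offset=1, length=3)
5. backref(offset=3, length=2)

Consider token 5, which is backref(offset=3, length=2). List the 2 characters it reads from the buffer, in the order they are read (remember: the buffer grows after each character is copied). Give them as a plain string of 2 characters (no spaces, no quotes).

Token 1: literal('J'). Output: "J"
Token 2: literal('C'). Output: "JC"
Token 3: backref(off=1, len=3) (overlapping!). Copied 'CCC' from pos 1. Output: "JCCCC"
Token 4: backref(off=1, len=3) (overlapping!). Copied 'CCC' from pos 4. Output: "JCCCCCCC"
Token 5: backref(off=3, len=2). Buffer before: "JCCCCCCC" (len 8)
  byte 1: read out[5]='C', append. Buffer now: "JCCCCCCCC"
  byte 2: read out[6]='C', append. Buffer now: "JCCCCCCCCC"

Answer: CC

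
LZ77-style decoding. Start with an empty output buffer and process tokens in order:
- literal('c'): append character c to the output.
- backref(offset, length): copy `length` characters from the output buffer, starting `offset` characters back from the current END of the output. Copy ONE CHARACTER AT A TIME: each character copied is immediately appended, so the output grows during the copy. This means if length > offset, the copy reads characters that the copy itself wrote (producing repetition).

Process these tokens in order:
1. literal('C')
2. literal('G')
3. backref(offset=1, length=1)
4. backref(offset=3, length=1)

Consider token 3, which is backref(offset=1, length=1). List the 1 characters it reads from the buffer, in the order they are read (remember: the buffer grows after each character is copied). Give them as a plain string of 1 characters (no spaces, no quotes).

Answer: G

Derivation:
Token 1: literal('C'). Output: "C"
Token 2: literal('G'). Output: "CG"
Token 3: backref(off=1, len=1). Buffer before: "CG" (len 2)
  byte 1: read out[1]='G', append. Buffer now: "CGG"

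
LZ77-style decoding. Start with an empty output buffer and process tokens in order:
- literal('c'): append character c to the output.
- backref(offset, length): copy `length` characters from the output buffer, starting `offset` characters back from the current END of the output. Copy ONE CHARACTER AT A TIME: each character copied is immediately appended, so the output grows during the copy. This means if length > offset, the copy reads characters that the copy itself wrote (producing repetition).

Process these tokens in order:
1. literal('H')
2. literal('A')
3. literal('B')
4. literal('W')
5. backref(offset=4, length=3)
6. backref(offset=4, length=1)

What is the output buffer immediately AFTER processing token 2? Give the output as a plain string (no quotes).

Answer: HA

Derivation:
Token 1: literal('H'). Output: "H"
Token 2: literal('A'). Output: "HA"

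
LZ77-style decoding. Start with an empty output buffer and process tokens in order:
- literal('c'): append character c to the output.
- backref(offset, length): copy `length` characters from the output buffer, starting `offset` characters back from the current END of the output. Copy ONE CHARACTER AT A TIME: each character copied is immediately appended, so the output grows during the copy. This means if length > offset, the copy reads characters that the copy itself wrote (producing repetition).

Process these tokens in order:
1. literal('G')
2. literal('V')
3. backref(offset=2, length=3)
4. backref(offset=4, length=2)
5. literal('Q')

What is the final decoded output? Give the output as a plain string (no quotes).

Token 1: literal('G'). Output: "G"
Token 2: literal('V'). Output: "GV"
Token 3: backref(off=2, len=3) (overlapping!). Copied 'GVG' from pos 0. Output: "GVGVG"
Token 4: backref(off=4, len=2). Copied 'VG' from pos 1. Output: "GVGVGVG"
Token 5: literal('Q'). Output: "GVGVGVGQ"

Answer: GVGVGVGQ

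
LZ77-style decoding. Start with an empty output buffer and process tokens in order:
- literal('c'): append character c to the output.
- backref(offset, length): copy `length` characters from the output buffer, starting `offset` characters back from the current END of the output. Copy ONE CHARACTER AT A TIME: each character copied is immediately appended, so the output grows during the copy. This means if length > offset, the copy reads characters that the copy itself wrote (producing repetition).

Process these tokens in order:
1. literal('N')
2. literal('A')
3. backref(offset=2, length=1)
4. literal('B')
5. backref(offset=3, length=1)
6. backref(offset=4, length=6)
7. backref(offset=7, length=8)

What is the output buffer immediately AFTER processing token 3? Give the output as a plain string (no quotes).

Token 1: literal('N'). Output: "N"
Token 2: literal('A'). Output: "NA"
Token 3: backref(off=2, len=1). Copied 'N' from pos 0. Output: "NAN"

Answer: NAN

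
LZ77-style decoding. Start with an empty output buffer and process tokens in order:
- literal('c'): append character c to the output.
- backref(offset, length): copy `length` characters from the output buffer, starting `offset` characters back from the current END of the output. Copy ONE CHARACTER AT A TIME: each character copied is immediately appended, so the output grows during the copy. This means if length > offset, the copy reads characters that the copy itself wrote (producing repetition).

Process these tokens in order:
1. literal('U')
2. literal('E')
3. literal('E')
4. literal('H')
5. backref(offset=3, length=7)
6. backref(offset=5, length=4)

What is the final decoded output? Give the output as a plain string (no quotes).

Answer: UEEHEEHEEHEHEEH

Derivation:
Token 1: literal('U'). Output: "U"
Token 2: literal('E'). Output: "UE"
Token 3: literal('E'). Output: "UEE"
Token 4: literal('H'). Output: "UEEH"
Token 5: backref(off=3, len=7) (overlapping!). Copied 'EEHEEHE' from pos 1. Output: "UEEHEEHEEHE"
Token 6: backref(off=5, len=4). Copied 'HEEH' from pos 6. Output: "UEEHEEHEEHEHEEH"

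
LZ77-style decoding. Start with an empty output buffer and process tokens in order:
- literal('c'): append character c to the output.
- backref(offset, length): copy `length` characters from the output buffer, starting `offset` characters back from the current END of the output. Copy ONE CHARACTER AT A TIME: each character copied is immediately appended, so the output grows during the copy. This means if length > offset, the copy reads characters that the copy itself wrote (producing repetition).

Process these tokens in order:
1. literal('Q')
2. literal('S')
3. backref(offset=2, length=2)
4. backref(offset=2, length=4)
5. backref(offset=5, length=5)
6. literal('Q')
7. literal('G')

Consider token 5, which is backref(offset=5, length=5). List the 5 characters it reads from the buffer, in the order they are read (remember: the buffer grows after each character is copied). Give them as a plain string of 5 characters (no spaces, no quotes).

Answer: SQSQS

Derivation:
Token 1: literal('Q'). Output: "Q"
Token 2: literal('S'). Output: "QS"
Token 3: backref(off=2, len=2). Copied 'QS' from pos 0. Output: "QSQS"
Token 4: backref(off=2, len=4) (overlapping!). Copied 'QSQS' from pos 2. Output: "QSQSQSQS"
Token 5: backref(off=5, len=5). Buffer before: "QSQSQSQS" (len 8)
  byte 1: read out[3]='S', append. Buffer now: "QSQSQSQSS"
  byte 2: read out[4]='Q', append. Buffer now: "QSQSQSQSSQ"
  byte 3: read out[5]='S', append. Buffer now: "QSQSQSQSSQS"
  byte 4: read out[6]='Q', append. Buffer now: "QSQSQSQSSQSQ"
  byte 5: read out[7]='S', append. Buffer now: "QSQSQSQSSQSQS"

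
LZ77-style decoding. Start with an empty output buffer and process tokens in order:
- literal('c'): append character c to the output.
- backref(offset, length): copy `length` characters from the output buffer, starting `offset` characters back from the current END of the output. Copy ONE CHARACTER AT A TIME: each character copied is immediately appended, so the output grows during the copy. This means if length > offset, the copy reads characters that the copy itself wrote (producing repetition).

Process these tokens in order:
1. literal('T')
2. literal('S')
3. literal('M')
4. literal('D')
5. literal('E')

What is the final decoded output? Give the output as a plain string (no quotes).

Token 1: literal('T'). Output: "T"
Token 2: literal('S'). Output: "TS"
Token 3: literal('M'). Output: "TSM"
Token 4: literal('D'). Output: "TSMD"
Token 5: literal('E'). Output: "TSMDE"

Answer: TSMDE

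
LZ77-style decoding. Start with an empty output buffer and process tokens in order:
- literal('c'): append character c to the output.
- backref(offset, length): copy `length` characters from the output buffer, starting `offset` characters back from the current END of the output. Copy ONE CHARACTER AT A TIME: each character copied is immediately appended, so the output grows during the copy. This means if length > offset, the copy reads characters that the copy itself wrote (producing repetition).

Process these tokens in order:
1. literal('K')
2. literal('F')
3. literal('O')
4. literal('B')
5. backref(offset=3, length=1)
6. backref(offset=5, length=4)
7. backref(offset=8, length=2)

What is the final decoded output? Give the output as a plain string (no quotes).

Token 1: literal('K'). Output: "K"
Token 2: literal('F'). Output: "KF"
Token 3: literal('O'). Output: "KFO"
Token 4: literal('B'). Output: "KFOB"
Token 5: backref(off=3, len=1). Copied 'F' from pos 1. Output: "KFOBF"
Token 6: backref(off=5, len=4). Copied 'KFOB' from pos 0. Output: "KFOBFKFOB"
Token 7: backref(off=8, len=2). Copied 'FO' from pos 1. Output: "KFOBFKFOBFO"

Answer: KFOBFKFOBFO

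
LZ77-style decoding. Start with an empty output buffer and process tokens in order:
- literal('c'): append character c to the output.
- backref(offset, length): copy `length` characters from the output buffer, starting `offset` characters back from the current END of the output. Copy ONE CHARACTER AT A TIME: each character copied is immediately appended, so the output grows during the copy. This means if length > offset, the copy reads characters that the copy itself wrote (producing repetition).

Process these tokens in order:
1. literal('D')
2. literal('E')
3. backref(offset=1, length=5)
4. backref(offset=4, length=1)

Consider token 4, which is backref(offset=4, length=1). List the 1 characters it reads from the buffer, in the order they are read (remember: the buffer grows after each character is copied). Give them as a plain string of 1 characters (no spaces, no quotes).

Answer: E

Derivation:
Token 1: literal('D'). Output: "D"
Token 2: literal('E'). Output: "DE"
Token 3: backref(off=1, len=5) (overlapping!). Copied 'EEEEE' from pos 1. Output: "DEEEEEE"
Token 4: backref(off=4, len=1). Buffer before: "DEEEEEE" (len 7)
  byte 1: read out[3]='E', append. Buffer now: "DEEEEEEE"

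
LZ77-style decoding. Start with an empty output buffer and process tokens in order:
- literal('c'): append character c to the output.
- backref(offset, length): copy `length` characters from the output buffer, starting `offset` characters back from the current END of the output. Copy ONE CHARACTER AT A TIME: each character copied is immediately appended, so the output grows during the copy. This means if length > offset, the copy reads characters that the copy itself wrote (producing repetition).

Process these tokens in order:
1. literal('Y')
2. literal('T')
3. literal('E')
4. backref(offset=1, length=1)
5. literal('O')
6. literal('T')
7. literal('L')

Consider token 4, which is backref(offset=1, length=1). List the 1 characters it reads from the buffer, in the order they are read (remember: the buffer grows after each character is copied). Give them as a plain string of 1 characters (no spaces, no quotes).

Answer: E

Derivation:
Token 1: literal('Y'). Output: "Y"
Token 2: literal('T'). Output: "YT"
Token 3: literal('E'). Output: "YTE"
Token 4: backref(off=1, len=1). Buffer before: "YTE" (len 3)
  byte 1: read out[2]='E', append. Buffer now: "YTEE"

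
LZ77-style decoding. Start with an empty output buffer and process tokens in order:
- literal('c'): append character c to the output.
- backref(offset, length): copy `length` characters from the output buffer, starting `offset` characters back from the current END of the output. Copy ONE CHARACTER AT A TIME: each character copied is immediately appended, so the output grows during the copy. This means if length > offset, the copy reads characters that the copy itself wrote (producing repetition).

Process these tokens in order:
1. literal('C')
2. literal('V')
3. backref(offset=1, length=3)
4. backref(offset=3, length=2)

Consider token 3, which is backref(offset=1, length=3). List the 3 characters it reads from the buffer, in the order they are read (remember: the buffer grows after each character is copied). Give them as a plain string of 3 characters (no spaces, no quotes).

Answer: VVV

Derivation:
Token 1: literal('C'). Output: "C"
Token 2: literal('V'). Output: "CV"
Token 3: backref(off=1, len=3). Buffer before: "CV" (len 2)
  byte 1: read out[1]='V', append. Buffer now: "CVV"
  byte 2: read out[2]='V', append. Buffer now: "CVVV"
  byte 3: read out[3]='V', append. Buffer now: "CVVVV"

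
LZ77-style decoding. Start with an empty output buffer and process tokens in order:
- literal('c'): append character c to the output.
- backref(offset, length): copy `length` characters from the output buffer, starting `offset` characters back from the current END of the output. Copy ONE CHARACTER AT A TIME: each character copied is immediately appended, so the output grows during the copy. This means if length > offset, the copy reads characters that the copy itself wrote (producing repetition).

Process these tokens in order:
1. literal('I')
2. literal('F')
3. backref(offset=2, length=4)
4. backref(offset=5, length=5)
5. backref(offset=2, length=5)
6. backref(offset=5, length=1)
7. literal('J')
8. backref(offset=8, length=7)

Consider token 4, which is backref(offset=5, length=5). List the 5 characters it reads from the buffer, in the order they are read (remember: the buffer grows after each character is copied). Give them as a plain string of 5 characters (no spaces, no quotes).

Token 1: literal('I'). Output: "I"
Token 2: literal('F'). Output: "IF"
Token 3: backref(off=2, len=4) (overlapping!). Copied 'IFIF' from pos 0. Output: "IFIFIF"
Token 4: backref(off=5, len=5). Buffer before: "IFIFIF" (len 6)
  byte 1: read out[1]='F', append. Buffer now: "IFIFIFF"
  byte 2: read out[2]='I', append. Buffer now: "IFIFIFFI"
  byte 3: read out[3]='F', append. Buffer now: "IFIFIFFIF"
  byte 4: read out[4]='I', append. Buffer now: "IFIFIFFIFI"
  byte 5: read out[5]='F', append. Buffer now: "IFIFIFFIFIF"

Answer: FIFIF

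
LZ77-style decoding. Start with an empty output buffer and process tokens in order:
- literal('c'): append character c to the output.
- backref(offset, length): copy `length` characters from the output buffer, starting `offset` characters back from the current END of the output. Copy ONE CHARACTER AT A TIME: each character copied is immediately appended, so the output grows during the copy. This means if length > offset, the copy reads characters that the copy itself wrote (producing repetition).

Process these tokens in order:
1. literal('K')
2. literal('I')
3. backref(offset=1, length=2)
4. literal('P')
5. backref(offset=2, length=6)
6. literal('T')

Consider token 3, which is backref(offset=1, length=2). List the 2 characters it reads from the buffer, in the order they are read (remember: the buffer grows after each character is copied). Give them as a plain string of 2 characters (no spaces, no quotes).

Token 1: literal('K'). Output: "K"
Token 2: literal('I'). Output: "KI"
Token 3: backref(off=1, len=2). Buffer before: "KI" (len 2)
  byte 1: read out[1]='I', append. Buffer now: "KII"
  byte 2: read out[2]='I', append. Buffer now: "KIII"

Answer: II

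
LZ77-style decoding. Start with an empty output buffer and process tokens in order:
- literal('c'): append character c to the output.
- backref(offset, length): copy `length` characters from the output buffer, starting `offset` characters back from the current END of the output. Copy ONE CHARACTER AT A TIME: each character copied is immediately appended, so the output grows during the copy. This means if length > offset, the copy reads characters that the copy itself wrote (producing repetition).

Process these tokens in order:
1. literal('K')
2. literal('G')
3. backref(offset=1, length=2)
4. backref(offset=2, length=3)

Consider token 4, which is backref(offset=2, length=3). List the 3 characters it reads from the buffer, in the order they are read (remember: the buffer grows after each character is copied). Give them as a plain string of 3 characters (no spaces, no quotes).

Answer: GGG

Derivation:
Token 1: literal('K'). Output: "K"
Token 2: literal('G'). Output: "KG"
Token 3: backref(off=1, len=2) (overlapping!). Copied 'GG' from pos 1. Output: "KGGG"
Token 4: backref(off=2, len=3). Buffer before: "KGGG" (len 4)
  byte 1: read out[2]='G', append. Buffer now: "KGGGG"
  byte 2: read out[3]='G', append. Buffer now: "KGGGGG"
  byte 3: read out[4]='G', append. Buffer now: "KGGGGGG"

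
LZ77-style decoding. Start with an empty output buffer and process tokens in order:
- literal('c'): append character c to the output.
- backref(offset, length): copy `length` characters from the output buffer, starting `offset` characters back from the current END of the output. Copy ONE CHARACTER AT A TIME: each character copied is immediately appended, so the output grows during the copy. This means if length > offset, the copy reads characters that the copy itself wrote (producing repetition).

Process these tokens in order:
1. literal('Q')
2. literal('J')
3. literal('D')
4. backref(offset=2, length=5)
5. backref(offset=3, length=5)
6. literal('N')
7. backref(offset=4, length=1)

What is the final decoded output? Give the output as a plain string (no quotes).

Answer: QJDJDJDJJDJJDNJ

Derivation:
Token 1: literal('Q'). Output: "Q"
Token 2: literal('J'). Output: "QJ"
Token 3: literal('D'). Output: "QJD"
Token 4: backref(off=2, len=5) (overlapping!). Copied 'JDJDJ' from pos 1. Output: "QJDJDJDJ"
Token 5: backref(off=3, len=5) (overlapping!). Copied 'JDJJD' from pos 5. Output: "QJDJDJDJJDJJD"
Token 6: literal('N'). Output: "QJDJDJDJJDJJDN"
Token 7: backref(off=4, len=1). Copied 'J' from pos 10. Output: "QJDJDJDJJDJJDNJ"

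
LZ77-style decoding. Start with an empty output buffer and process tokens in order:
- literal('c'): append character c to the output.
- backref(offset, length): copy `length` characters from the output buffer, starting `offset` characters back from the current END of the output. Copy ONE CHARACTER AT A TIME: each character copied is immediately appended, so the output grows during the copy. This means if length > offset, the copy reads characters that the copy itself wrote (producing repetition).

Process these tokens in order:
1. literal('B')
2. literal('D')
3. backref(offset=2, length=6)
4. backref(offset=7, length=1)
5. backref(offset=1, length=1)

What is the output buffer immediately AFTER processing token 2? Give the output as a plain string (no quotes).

Token 1: literal('B'). Output: "B"
Token 2: literal('D'). Output: "BD"

Answer: BD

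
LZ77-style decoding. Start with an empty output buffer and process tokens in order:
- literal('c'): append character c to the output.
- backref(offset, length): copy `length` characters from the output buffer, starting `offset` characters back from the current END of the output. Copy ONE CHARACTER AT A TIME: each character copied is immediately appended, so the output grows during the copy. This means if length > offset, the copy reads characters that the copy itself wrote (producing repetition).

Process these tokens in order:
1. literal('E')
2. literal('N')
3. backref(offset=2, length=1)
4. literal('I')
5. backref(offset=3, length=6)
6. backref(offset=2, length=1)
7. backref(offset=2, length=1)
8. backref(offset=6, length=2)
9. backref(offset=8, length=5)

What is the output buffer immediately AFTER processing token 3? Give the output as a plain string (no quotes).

Token 1: literal('E'). Output: "E"
Token 2: literal('N'). Output: "EN"
Token 3: backref(off=2, len=1). Copied 'E' from pos 0. Output: "ENE"

Answer: ENE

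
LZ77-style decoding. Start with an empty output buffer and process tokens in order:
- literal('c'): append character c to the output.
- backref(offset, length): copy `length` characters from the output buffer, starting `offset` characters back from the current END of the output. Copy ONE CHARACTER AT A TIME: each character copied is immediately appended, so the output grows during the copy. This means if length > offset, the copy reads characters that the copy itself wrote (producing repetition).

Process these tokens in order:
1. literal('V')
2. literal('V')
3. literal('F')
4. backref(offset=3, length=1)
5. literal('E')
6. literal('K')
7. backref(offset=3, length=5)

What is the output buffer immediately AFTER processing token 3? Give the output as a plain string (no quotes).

Answer: VVF

Derivation:
Token 1: literal('V'). Output: "V"
Token 2: literal('V'). Output: "VV"
Token 3: literal('F'). Output: "VVF"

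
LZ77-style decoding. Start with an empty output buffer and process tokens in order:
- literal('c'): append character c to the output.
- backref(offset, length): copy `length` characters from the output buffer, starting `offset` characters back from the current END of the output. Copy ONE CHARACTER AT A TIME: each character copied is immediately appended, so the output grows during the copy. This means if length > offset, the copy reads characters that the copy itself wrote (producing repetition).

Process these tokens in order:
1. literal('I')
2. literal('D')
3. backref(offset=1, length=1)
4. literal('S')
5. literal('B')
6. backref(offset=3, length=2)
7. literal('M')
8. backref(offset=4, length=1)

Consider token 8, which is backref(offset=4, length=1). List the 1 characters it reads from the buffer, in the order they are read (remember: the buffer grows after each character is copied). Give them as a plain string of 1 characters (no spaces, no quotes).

Answer: B

Derivation:
Token 1: literal('I'). Output: "I"
Token 2: literal('D'). Output: "ID"
Token 3: backref(off=1, len=1). Copied 'D' from pos 1. Output: "IDD"
Token 4: literal('S'). Output: "IDDS"
Token 5: literal('B'). Output: "IDDSB"
Token 6: backref(off=3, len=2). Copied 'DS' from pos 2. Output: "IDDSBDS"
Token 7: literal('M'). Output: "IDDSBDSM"
Token 8: backref(off=4, len=1). Buffer before: "IDDSBDSM" (len 8)
  byte 1: read out[4]='B', append. Buffer now: "IDDSBDSMB"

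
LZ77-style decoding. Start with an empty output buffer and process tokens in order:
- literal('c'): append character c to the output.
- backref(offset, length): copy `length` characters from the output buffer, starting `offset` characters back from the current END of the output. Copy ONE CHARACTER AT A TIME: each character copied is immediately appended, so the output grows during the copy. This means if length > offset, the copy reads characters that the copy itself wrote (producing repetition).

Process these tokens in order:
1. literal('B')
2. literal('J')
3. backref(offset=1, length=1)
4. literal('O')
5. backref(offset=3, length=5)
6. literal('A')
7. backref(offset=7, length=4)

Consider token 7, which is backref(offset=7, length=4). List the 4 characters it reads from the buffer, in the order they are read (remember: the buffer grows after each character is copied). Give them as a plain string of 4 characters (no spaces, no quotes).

Answer: OJJO

Derivation:
Token 1: literal('B'). Output: "B"
Token 2: literal('J'). Output: "BJ"
Token 3: backref(off=1, len=1). Copied 'J' from pos 1. Output: "BJJ"
Token 4: literal('O'). Output: "BJJO"
Token 5: backref(off=3, len=5) (overlapping!). Copied 'JJOJJ' from pos 1. Output: "BJJOJJOJJ"
Token 6: literal('A'). Output: "BJJOJJOJJA"
Token 7: backref(off=7, len=4). Buffer before: "BJJOJJOJJA" (len 10)
  byte 1: read out[3]='O', append. Buffer now: "BJJOJJOJJAO"
  byte 2: read out[4]='J', append. Buffer now: "BJJOJJOJJAOJ"
  byte 3: read out[5]='J', append. Buffer now: "BJJOJJOJJAOJJ"
  byte 4: read out[6]='O', append. Buffer now: "BJJOJJOJJAOJJO"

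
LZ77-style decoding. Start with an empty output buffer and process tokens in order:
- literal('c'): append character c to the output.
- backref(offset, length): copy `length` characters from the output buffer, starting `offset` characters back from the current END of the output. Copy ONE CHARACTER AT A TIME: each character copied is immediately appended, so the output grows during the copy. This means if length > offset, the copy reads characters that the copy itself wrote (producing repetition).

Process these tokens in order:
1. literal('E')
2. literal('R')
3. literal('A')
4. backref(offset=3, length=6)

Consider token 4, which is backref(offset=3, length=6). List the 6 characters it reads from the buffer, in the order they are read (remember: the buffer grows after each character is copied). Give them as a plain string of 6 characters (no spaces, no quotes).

Answer: ERAERA

Derivation:
Token 1: literal('E'). Output: "E"
Token 2: literal('R'). Output: "ER"
Token 3: literal('A'). Output: "ERA"
Token 4: backref(off=3, len=6). Buffer before: "ERA" (len 3)
  byte 1: read out[0]='E', append. Buffer now: "ERAE"
  byte 2: read out[1]='R', append. Buffer now: "ERAER"
  byte 3: read out[2]='A', append. Buffer now: "ERAERA"
  byte 4: read out[3]='E', append. Buffer now: "ERAERAE"
  byte 5: read out[4]='R', append. Buffer now: "ERAERAER"
  byte 6: read out[5]='A', append. Buffer now: "ERAERAERA"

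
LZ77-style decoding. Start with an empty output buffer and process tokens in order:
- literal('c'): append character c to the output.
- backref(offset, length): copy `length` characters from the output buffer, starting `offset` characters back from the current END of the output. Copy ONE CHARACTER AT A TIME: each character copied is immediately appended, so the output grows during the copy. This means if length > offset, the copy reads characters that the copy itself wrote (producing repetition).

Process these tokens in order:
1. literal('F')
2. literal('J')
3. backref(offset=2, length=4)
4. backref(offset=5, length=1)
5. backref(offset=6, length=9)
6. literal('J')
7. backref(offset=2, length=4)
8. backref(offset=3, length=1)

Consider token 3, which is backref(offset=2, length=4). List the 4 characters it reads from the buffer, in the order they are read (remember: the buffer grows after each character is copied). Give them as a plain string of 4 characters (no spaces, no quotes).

Token 1: literal('F'). Output: "F"
Token 2: literal('J'). Output: "FJ"
Token 3: backref(off=2, len=4). Buffer before: "FJ" (len 2)
  byte 1: read out[0]='F', append. Buffer now: "FJF"
  byte 2: read out[1]='J', append. Buffer now: "FJFJ"
  byte 3: read out[2]='F', append. Buffer now: "FJFJF"
  byte 4: read out[3]='J', append. Buffer now: "FJFJFJ"

Answer: FJFJ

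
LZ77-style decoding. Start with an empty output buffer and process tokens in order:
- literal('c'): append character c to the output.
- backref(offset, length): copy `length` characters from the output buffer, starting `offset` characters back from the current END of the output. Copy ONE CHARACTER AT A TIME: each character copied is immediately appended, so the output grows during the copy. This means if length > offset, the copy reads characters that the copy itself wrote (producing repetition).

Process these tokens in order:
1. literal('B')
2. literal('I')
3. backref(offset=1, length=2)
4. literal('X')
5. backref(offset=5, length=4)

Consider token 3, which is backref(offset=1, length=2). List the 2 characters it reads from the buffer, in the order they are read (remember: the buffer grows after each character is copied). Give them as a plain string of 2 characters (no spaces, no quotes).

Token 1: literal('B'). Output: "B"
Token 2: literal('I'). Output: "BI"
Token 3: backref(off=1, len=2). Buffer before: "BI" (len 2)
  byte 1: read out[1]='I', append. Buffer now: "BII"
  byte 2: read out[2]='I', append. Buffer now: "BIII"

Answer: II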